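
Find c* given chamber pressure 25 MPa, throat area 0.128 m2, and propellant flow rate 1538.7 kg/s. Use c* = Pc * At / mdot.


c* = 25e6 * 0.128 / 1538.7 = 2080 m/s

2080 m/s


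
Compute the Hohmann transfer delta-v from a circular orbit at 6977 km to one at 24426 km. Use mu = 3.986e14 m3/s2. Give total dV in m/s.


V1 = sqrt(mu/r1) = 7558.48 m/s
dV1 = V1*(sqrt(2*r2/(r1+r2)) - 1) = 1868.88 m/s
V2 = sqrt(mu/r2) = 4039.64 m/s
dV2 = V2*(1 - sqrt(2*r1/(r1+r2))) = 1346.82 m/s
Total dV = 3216 m/s

3216 m/s


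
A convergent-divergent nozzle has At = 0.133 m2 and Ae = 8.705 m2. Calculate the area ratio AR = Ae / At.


AR = 8.705 / 0.133 = 65.5

65.5


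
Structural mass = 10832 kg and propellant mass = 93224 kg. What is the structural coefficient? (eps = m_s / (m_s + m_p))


eps = 10832 / (10832 + 93224) = 0.1041

0.1041


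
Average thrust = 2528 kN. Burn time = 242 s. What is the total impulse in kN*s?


It = 2528 * 242 = 611776 kN*s

611776 kN*s


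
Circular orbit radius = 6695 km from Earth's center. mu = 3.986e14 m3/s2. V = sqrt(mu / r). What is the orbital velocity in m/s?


V = sqrt(3.986e14 / 6695000) = 7716 m/s

7716 m/s


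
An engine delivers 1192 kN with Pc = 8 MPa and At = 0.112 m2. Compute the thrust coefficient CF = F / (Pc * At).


CF = 1192000 / (8e6 * 0.112) = 1.33

1.33


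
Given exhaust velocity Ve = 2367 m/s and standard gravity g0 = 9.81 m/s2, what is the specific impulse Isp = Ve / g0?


Isp = Ve / g0 = 2367 / 9.81 = 241.3 s

241.3 s


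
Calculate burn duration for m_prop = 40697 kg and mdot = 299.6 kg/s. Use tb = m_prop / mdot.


tb = 40697 / 299.6 = 135.8 s

135.8 s


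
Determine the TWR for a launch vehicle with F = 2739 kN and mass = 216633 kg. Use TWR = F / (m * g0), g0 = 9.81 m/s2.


TWR = 2739000 / (216633 * 9.81) = 1.29

1.29


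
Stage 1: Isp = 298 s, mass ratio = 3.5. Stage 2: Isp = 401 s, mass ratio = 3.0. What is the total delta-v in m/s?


dV1 = 298 * 9.81 * ln(3.5) = 3662.3 m/s
dV2 = 401 * 9.81 * ln(3.0) = 4321.7 m/s
Total dV = 3662.3 + 4321.7 = 7984.0 m/s ~ 7984 m/s

7984 m/s


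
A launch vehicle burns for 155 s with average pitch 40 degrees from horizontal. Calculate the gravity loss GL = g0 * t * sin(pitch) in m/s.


GL = 9.81 * 155 * sin(40 deg) = 977 m/s

977 m/s


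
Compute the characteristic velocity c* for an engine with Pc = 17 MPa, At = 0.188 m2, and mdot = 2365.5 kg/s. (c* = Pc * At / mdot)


c* = 17e6 * 0.188 / 2365.5 = 1351 m/s

1351 m/s


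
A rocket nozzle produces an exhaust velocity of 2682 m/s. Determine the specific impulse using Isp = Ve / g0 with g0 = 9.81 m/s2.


Isp = Ve / g0 = 2682 / 9.81 = 273.4 s

273.4 s


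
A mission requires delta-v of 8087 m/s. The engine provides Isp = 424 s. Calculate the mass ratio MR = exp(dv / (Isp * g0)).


Ve = 424 * 9.81 = 4159.44 m/s
MR = exp(8087 / 4159.44) = 6.988

6.988


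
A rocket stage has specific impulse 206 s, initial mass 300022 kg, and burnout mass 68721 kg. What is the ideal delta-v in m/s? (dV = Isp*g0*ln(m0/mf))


Ve = 206 * 9.81 = 2020.86 m/s
dV = 2020.86 * ln(300022/68721) = 2978 m/s

2978 m/s


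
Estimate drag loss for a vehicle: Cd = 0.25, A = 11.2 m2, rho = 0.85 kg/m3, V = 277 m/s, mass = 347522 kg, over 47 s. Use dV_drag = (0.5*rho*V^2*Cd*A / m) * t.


D = 0.5 * 0.85 * 277^2 * 0.25 * 11.2 = 91307.51 N
a = 91307.51 / 347522 = 0.2627 m/s2
dV = 0.2627 * 47 = 12.3 m/s

12.3 m/s


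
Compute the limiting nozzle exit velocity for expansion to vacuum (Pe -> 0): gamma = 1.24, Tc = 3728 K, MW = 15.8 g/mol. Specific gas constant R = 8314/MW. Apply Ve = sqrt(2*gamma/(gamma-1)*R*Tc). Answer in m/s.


R = 8314 / 15.8 = 526.2 J/(kg.K)
Ve = sqrt(2 * 1.24 / (1.24 - 1) * 526.2 * 3728) = 4502 m/s

4502 m/s


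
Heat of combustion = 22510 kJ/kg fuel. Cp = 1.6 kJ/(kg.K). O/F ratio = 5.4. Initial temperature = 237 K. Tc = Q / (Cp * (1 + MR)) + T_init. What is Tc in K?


Tc = 22510 / (1.6 * (1 + 5.4)) + 237 = 2435 K

2435 K


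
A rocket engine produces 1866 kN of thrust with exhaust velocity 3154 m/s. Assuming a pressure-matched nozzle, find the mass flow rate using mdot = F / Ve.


mdot = F / Ve = 1866000 / 3154 = 591.6 kg/s

591.6 kg/s


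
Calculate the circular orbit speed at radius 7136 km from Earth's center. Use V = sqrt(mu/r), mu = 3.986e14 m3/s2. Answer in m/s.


V = sqrt(3.986e14 / 7136000) = 7474 m/s

7474 m/s


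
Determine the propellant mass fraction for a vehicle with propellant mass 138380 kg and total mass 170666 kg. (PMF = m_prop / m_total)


PMF = 138380 / 170666 = 0.811

0.811


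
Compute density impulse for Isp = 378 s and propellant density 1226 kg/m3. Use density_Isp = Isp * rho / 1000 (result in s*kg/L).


rho*Isp = 378 * 1226 / 1000 = 463 s*kg/L

463 s*kg/L


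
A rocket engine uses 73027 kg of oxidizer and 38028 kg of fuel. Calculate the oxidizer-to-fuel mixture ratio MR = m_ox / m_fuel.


MR = 73027 / 38028 = 1.92

1.92


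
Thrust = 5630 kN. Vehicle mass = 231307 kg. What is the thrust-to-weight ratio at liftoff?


TWR = 5630000 / (231307 * 9.81) = 2.48

2.48


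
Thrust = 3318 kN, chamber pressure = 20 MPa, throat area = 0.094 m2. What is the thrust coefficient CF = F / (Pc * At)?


CF = 3318000 / (20e6 * 0.094) = 1.76

1.76


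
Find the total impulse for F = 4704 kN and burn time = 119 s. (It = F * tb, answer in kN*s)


It = 4704 * 119 = 559776 kN*s

559776 kN*s


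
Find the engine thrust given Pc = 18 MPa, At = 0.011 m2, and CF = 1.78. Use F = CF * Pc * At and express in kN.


F = 1.78 * 18e6 * 0.011 = 352440.0 N = 352.4 kN

352.4 kN


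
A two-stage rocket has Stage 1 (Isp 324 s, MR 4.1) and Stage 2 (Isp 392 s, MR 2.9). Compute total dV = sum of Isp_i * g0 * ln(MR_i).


dV1 = 324 * 9.81 * ln(4.1) = 4484.7 m/s
dV2 = 392 * 9.81 * ln(2.9) = 4094.4 m/s
Total dV = 4484.7 + 4094.4 = 8579.1 m/s ~ 8579 m/s

8579 m/s


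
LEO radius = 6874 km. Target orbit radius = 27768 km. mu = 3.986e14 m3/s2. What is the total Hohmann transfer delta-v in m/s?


V1 = sqrt(mu/r1) = 7614.89 m/s
dV1 = V1*(sqrt(2*r2/(r1+r2)) - 1) = 2026.72 m/s
V2 = sqrt(mu/r2) = 3788.75 m/s
dV2 = V2*(1 - sqrt(2*r1/(r1+r2))) = 1401.96 m/s
Total dV = 3429 m/s

3429 m/s


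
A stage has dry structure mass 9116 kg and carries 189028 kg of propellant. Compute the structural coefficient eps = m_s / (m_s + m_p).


eps = 9116 / (9116 + 189028) = 0.046

0.046


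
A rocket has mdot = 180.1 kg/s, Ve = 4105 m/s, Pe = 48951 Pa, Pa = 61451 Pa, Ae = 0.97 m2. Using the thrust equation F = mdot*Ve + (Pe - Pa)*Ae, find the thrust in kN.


F = 180.1 * 4105 + (48951 - 61451) * 0.97 = 727186.0 N = 727.2 kN

727.2 kN


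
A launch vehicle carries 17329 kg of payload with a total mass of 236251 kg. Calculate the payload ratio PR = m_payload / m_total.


PR = 17329 / 236251 = 0.0733

0.0733


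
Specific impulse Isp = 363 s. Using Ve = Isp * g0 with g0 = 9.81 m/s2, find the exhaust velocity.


Ve = Isp * g0 = 363 * 9.81 = 3561.0 m/s

3561.0 m/s


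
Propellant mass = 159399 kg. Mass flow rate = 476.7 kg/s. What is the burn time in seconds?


tb = 159399 / 476.7 = 334.4 s

334.4 s


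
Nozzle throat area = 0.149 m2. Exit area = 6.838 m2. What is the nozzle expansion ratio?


AR = 6.838 / 0.149 = 45.9

45.9


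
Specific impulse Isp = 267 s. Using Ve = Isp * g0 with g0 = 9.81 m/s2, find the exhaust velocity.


Ve = Isp * g0 = 267 * 9.81 = 2619.3 m/s

2619.3 m/s


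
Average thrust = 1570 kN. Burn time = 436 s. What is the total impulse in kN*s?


It = 1570 * 436 = 684520 kN*s

684520 kN*s


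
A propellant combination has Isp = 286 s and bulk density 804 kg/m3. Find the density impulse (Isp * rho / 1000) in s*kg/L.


rho*Isp = 286 * 804 / 1000 = 230 s*kg/L

230 s*kg/L


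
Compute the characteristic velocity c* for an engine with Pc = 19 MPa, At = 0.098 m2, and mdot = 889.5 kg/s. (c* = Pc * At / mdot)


c* = 19e6 * 0.098 / 889.5 = 2093 m/s

2093 m/s


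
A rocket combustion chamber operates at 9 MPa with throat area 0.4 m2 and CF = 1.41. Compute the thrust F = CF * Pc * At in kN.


F = 1.41 * 9e6 * 0.4 = 5.0760e+06 N = 5076.0 kN

5076.0 kN


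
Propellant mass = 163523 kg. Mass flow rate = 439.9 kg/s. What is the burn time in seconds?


tb = 163523 / 439.9 = 371.7 s

371.7 s


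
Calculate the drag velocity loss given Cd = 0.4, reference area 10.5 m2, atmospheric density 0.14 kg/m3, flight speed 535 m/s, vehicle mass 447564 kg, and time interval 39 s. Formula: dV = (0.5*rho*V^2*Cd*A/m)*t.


D = 0.5 * 0.14 * 535^2 * 0.4 * 10.5 = 84150.15 N
a = 84150.15 / 447564 = 0.188 m/s2
dV = 0.188 * 39 = 7.3 m/s

7.3 m/s


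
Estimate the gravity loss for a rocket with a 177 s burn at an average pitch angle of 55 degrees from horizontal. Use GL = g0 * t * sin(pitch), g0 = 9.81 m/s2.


GL = 9.81 * 177 * sin(55 deg) = 1422 m/s

1422 m/s


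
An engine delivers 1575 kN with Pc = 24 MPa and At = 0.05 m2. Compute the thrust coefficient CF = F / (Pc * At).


CF = 1575000 / (24e6 * 0.05) = 1.31

1.31


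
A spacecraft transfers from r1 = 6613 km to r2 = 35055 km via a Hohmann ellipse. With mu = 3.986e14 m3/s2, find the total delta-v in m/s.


V1 = sqrt(mu/r1) = 7763.71 m/s
dV1 = V1*(sqrt(2*r2/(r1+r2)) - 1) = 2306.95 m/s
V2 = sqrt(mu/r2) = 3372.05 m/s
dV2 = V2*(1 - sqrt(2*r1/(r1+r2))) = 1472.25 m/s
Total dV = 3779 m/s

3779 m/s


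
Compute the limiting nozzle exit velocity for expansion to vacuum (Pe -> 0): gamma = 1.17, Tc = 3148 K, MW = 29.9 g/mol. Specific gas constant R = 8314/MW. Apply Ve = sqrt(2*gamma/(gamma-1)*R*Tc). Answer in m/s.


R = 8314 / 29.9 = 278.06 J/(kg.K)
Ve = sqrt(2 * 1.17 / (1.17 - 1) * 278.06 * 3148) = 3471 m/s

3471 m/s


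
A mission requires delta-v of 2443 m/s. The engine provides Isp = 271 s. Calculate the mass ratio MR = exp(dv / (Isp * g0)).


Ve = 271 * 9.81 = 2658.51 m/s
MR = exp(2443 / 2658.51) = 2.507

2.507


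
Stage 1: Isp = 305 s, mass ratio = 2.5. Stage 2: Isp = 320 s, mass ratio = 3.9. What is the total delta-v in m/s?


dV1 = 305 * 9.81 * ln(2.5) = 2741.6 m/s
dV2 = 320 * 9.81 * ln(3.9) = 4272.4 m/s
Total dV = 2741.6 + 4272.4 = 7014.0 m/s ~ 7014 m/s

7014 m/s


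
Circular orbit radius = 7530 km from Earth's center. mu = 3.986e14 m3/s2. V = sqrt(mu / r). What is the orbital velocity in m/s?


V = sqrt(3.986e14 / 7530000) = 7276 m/s

7276 m/s


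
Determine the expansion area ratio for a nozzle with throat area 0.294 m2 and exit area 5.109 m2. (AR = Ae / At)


AR = 5.109 / 0.294 = 17.4

17.4


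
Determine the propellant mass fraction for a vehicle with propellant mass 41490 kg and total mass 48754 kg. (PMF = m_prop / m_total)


PMF = 41490 / 48754 = 0.851

0.851


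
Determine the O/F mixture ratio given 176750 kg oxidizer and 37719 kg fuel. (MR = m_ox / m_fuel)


MR = 176750 / 37719 = 4.69

4.69


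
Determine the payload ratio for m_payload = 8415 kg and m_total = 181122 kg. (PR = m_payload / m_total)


PR = 8415 / 181122 = 0.0465

0.0465


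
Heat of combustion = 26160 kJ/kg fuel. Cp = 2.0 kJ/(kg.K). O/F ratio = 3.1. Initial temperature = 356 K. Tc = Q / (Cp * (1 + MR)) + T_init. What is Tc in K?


Tc = 26160 / (2.0 * (1 + 3.1)) + 356 = 3546 K

3546 K


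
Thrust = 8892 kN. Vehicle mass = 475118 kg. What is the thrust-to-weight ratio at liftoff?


TWR = 8892000 / (475118 * 9.81) = 1.91

1.91


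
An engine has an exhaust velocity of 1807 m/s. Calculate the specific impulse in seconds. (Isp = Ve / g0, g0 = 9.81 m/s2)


Isp = Ve / g0 = 1807 / 9.81 = 184.2 s

184.2 s


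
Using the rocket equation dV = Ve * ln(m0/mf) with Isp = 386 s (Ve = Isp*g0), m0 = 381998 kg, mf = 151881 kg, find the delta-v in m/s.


Ve = 386 * 9.81 = 3786.66 m/s
dV = 3786.66 * ln(381998/151881) = 3493 m/s

3493 m/s


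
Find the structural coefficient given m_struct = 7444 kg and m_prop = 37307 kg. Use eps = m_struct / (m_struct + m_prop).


eps = 7444 / (7444 + 37307) = 0.1663

0.1663


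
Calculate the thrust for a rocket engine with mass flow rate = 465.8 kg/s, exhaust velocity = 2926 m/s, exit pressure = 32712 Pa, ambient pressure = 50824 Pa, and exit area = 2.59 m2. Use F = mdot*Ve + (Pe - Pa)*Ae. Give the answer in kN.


F = 465.8 * 2926 + (32712 - 50824) * 2.59 = 1.3160e+06 N = 1316.0 kN

1316.0 kN


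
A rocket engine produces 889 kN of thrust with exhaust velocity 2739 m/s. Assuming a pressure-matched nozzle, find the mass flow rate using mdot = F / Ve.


mdot = F / Ve = 889000 / 2739 = 324.6 kg/s

324.6 kg/s


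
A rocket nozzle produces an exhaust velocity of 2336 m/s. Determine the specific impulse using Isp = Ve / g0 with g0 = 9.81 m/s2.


Isp = Ve / g0 = 2336 / 9.81 = 238.1 s

238.1 s


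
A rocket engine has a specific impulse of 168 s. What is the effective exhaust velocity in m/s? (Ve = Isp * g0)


Ve = Isp * g0 = 168 * 9.81 = 1648.1 m/s

1648.1 m/s


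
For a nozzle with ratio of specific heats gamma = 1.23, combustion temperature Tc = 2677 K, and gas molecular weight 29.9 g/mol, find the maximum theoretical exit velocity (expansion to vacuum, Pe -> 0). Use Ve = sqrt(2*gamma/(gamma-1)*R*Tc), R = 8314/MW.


R = 8314 / 29.9 = 278.06 J/(kg.K)
Ve = sqrt(2 * 1.23 / (1.23 - 1) * 278.06 * 2677) = 2822 m/s

2822 m/s


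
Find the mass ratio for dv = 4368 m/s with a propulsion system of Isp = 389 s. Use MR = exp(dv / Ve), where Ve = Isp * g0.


Ve = 389 * 9.81 = 3816.09 m/s
MR = exp(4368 / 3816.09) = 3.141

3.141


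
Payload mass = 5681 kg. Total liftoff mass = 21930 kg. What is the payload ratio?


PR = 5681 / 21930 = 0.2591

0.2591


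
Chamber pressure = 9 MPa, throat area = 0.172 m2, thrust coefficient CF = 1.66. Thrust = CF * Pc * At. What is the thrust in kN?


F = 1.66 * 9e6 * 0.172 = 2.5697e+06 N = 2569.7 kN

2569.7 kN


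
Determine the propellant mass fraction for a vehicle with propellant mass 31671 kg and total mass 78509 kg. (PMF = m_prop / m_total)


PMF = 31671 / 78509 = 0.403

0.403


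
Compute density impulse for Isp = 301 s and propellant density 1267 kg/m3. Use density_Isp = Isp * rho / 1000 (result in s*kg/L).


rho*Isp = 301 * 1267 / 1000 = 381 s*kg/L

381 s*kg/L


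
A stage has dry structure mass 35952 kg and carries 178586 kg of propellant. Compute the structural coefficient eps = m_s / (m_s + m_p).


eps = 35952 / (35952 + 178586) = 0.1676

0.1676


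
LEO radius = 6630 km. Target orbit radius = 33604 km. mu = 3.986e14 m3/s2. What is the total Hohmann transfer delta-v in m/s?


V1 = sqrt(mu/r1) = 7753.75 m/s
dV1 = V1*(sqrt(2*r2/(r1+r2)) - 1) = 2267.59 m/s
V2 = sqrt(mu/r2) = 3444.08 m/s
dV2 = V2*(1 - sqrt(2*r1/(r1+r2))) = 1466.89 m/s
Total dV = 3734 m/s

3734 m/s


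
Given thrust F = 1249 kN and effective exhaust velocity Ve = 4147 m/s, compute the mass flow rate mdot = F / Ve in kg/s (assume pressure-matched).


mdot = F / Ve = 1249000 / 4147 = 301.2 kg/s

301.2 kg/s


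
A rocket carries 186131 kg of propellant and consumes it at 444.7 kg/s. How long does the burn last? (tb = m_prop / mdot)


tb = 186131 / 444.7 = 418.6 s

418.6 s


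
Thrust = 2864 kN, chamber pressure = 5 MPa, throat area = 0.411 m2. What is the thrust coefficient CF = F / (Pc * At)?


CF = 2864000 / (5e6 * 0.411) = 1.39

1.39


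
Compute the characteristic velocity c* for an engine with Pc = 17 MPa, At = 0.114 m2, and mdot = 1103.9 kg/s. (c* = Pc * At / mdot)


c* = 17e6 * 0.114 / 1103.9 = 1756 m/s

1756 m/s


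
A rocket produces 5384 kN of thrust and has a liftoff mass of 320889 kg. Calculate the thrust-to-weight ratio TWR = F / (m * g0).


TWR = 5384000 / (320889 * 9.81) = 1.71

1.71


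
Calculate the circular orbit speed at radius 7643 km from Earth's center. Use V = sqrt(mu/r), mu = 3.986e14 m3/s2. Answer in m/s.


V = sqrt(3.986e14 / 7643000) = 7222 m/s

7222 m/s


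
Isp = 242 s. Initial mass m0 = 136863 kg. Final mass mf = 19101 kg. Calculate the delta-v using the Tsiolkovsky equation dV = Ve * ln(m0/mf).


Ve = 242 * 9.81 = 2374.02 m/s
dV = 2374.02 * ln(136863/19101) = 4675 m/s

4675 m/s


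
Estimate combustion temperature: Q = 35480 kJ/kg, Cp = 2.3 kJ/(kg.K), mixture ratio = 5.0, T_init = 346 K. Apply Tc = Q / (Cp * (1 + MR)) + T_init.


Tc = 35480 / (2.3 * (1 + 5.0)) + 346 = 2917 K

2917 K


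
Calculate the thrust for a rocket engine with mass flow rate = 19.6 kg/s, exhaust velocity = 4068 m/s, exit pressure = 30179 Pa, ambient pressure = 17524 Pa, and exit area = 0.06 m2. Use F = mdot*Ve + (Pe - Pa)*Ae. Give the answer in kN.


F = 19.6 * 4068 + (30179 - 17524) * 0.06 = 80492.0 N = 80.5 kN

80.5 kN


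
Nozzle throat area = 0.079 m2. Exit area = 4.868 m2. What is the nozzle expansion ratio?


AR = 4.868 / 0.079 = 61.6

61.6


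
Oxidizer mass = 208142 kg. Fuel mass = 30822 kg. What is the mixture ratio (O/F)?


MR = 208142 / 30822 = 6.75

6.75


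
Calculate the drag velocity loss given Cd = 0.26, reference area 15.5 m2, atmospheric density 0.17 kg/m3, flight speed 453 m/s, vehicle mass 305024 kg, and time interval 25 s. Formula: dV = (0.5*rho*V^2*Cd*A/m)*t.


D = 0.5 * 0.17 * 453^2 * 0.26 * 15.5 = 70294.34 N
a = 70294.34 / 305024 = 0.2305 m/s2
dV = 0.2305 * 25 = 5.8 m/s

5.8 m/s


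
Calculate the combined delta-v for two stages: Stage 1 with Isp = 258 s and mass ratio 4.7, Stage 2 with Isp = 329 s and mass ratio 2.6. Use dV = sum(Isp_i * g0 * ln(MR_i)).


dV1 = 258 * 9.81 * ln(4.7) = 3916.8 m/s
dV2 = 329 * 9.81 * ln(2.6) = 3083.9 m/s
Total dV = 3916.8 + 3083.9 = 7000.7 m/s ~ 7001 m/s

7001 m/s


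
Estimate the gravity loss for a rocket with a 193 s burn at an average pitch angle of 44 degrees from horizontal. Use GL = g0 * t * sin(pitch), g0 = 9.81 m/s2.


GL = 9.81 * 193 * sin(44 deg) = 1315 m/s

1315 m/s


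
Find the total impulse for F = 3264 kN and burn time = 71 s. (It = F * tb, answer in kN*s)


It = 3264 * 71 = 231744 kN*s

231744 kN*s


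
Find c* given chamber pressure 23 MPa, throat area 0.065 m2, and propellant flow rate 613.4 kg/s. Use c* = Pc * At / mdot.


c* = 23e6 * 0.065 / 613.4 = 2437 m/s

2437 m/s


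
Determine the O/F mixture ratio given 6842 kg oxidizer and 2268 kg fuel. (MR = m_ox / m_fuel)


MR = 6842 / 2268 = 3.02

3.02


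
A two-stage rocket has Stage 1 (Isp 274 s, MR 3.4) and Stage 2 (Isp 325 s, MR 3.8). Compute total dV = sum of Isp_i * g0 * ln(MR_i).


dV1 = 274 * 9.81 * ln(3.4) = 3289.4 m/s
dV2 = 325 * 9.81 * ln(3.8) = 4256.3 m/s
Total dV = 3289.4 + 4256.3 = 7545.7 m/s ~ 7546 m/s

7546 m/s


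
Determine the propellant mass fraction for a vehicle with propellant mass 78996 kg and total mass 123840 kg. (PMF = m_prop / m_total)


PMF = 78996 / 123840 = 0.638

0.638


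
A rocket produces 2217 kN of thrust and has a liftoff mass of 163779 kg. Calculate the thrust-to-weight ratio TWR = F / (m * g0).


TWR = 2217000 / (163779 * 9.81) = 1.38

1.38


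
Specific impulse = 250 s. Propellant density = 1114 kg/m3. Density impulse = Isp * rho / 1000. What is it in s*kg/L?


rho*Isp = 250 * 1114 / 1000 = 278 s*kg/L

278 s*kg/L


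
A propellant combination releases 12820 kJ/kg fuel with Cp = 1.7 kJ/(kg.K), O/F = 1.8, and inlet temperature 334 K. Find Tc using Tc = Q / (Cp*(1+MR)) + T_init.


Tc = 12820 / (1.7 * (1 + 1.8)) + 334 = 3027 K

3027 K


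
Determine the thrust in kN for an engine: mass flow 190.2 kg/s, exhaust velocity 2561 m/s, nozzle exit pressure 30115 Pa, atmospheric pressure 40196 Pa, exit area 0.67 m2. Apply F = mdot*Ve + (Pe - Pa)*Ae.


F = 190.2 * 2561 + (30115 - 40196) * 0.67 = 480348.0 N = 480.3 kN

480.3 kN


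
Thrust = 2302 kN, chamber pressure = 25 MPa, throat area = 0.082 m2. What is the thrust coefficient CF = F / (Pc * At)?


CF = 2302000 / (25e6 * 0.082) = 1.12

1.12


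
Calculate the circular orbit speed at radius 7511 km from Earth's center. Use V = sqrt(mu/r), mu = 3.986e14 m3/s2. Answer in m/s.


V = sqrt(3.986e14 / 7511000) = 7285 m/s

7285 m/s


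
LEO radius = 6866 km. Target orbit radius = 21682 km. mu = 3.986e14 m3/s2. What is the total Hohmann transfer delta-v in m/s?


V1 = sqrt(mu/r1) = 7619.33 m/s
dV1 = V1*(sqrt(2*r2/(r1+r2)) - 1) = 1771.28 m/s
V2 = sqrt(mu/r2) = 4287.65 m/s
dV2 = V2*(1 - sqrt(2*r1/(r1+r2))) = 1313.94 m/s
Total dV = 3085 m/s

3085 m/s


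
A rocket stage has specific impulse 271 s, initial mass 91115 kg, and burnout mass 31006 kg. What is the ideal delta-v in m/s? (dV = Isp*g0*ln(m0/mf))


Ve = 271 * 9.81 = 2658.51 m/s
dV = 2658.51 * ln(91115/31006) = 2866 m/s

2866 m/s


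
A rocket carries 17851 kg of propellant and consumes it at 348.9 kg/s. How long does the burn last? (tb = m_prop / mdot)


tb = 17851 / 348.9 = 51.2 s

51.2 s


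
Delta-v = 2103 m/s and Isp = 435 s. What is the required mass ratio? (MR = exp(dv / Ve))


Ve = 435 * 9.81 = 4267.35 m/s
MR = exp(2103 / 4267.35) = 1.637

1.637


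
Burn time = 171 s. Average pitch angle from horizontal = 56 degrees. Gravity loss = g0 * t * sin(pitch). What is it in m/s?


GL = 9.81 * 171 * sin(56 deg) = 1391 m/s

1391 m/s


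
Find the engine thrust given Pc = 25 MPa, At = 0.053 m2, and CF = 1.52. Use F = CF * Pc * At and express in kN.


F = 1.52 * 25e6 * 0.053 = 2.0140e+06 N = 2014.0 kN

2014.0 kN


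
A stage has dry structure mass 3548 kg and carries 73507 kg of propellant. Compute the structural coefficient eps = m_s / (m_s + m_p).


eps = 3548 / (3548 + 73507) = 0.046

0.046


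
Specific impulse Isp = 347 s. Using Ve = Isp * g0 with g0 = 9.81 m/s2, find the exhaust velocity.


Ve = Isp * g0 = 347 * 9.81 = 3404.1 m/s

3404.1 m/s


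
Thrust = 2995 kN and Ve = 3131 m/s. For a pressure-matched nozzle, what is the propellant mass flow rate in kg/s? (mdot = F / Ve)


mdot = F / Ve = 2995000 / 3131 = 956.6 kg/s

956.6 kg/s


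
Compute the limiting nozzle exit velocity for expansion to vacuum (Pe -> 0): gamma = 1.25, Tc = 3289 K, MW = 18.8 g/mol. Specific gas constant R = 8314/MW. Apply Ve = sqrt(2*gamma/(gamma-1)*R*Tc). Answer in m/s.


R = 8314 / 18.8 = 442.23 J/(kg.K)
Ve = sqrt(2 * 1.25 / (1.25 - 1) * 442.23 * 3289) = 3814 m/s

3814 m/s


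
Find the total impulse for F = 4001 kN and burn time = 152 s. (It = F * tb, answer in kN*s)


It = 4001 * 152 = 608152 kN*s

608152 kN*s


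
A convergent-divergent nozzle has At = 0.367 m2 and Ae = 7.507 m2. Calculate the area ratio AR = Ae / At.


AR = 7.507 / 0.367 = 20.5

20.5


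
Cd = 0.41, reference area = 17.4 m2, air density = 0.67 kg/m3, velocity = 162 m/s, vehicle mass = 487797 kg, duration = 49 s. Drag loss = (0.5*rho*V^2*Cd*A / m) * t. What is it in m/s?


D = 0.5 * 0.67 * 162^2 * 0.41 * 17.4 = 62720.27 N
a = 62720.27 / 487797 = 0.1286 m/s2
dV = 0.1286 * 49 = 6.3 m/s

6.3 m/s


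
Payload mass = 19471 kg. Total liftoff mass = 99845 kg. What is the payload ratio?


PR = 19471 / 99845 = 0.195

0.195


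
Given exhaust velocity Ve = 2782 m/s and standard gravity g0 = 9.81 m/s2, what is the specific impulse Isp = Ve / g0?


Isp = Ve / g0 = 2782 / 9.81 = 283.6 s

283.6 s


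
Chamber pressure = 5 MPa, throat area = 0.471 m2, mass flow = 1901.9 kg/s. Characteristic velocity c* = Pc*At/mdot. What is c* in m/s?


c* = 5e6 * 0.471 / 1901.9 = 1238 m/s

1238 m/s


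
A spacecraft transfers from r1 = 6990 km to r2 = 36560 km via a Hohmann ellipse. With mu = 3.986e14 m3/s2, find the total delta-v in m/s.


V1 = sqrt(mu/r1) = 7551.44 m/s
dV1 = V1*(sqrt(2*r2/(r1+r2)) - 1) = 2233.4 m/s
V2 = sqrt(mu/r2) = 3301.91 m/s
dV2 = V2*(1 - sqrt(2*r1/(r1+r2))) = 1431.12 m/s
Total dV = 3665 m/s

3665 m/s


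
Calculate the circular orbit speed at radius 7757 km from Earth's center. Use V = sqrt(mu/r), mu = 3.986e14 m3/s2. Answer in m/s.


V = sqrt(3.986e14 / 7757000) = 7168 m/s

7168 m/s


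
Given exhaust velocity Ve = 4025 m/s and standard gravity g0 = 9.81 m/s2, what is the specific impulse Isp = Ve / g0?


Isp = Ve / g0 = 4025 / 9.81 = 410.3 s

410.3 s


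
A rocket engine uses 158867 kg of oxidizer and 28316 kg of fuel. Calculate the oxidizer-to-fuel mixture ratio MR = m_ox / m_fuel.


MR = 158867 / 28316 = 5.61

5.61


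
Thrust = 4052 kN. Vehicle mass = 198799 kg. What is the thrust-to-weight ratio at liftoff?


TWR = 4052000 / (198799 * 9.81) = 2.08

2.08


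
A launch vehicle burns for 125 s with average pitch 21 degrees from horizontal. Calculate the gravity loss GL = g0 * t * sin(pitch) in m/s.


GL = 9.81 * 125 * sin(21 deg) = 439 m/s

439 m/s


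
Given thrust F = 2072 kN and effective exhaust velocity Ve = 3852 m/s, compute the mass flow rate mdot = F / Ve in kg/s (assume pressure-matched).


mdot = F / Ve = 2072000 / 3852 = 537.9 kg/s

537.9 kg/s


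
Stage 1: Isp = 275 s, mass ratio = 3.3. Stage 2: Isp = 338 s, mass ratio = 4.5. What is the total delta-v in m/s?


dV1 = 275 * 9.81 * ln(3.3) = 3220.9 m/s
dV2 = 338 * 9.81 * ln(4.5) = 4987.2 m/s
Total dV = 3220.9 + 4987.2 = 8208.1 m/s ~ 8208 m/s

8208 m/s


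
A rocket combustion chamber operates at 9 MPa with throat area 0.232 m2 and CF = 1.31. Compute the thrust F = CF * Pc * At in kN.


F = 1.31 * 9e6 * 0.232 = 2.7353e+06 N = 2735.3 kN

2735.3 kN


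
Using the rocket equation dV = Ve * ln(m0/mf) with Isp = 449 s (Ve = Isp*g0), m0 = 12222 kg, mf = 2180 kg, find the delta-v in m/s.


Ve = 449 * 9.81 = 4404.69 m/s
dV = 4404.69 * ln(12222/2180) = 7593 m/s

7593 m/s


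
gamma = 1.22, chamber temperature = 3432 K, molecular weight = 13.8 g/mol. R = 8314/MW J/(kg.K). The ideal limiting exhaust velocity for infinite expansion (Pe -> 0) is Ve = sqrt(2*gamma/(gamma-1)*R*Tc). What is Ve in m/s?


R = 8314 / 13.8 = 602.46 J/(kg.K)
Ve = sqrt(2 * 1.22 / (1.22 - 1) * 602.46 * 3432) = 4789 m/s

4789 m/s


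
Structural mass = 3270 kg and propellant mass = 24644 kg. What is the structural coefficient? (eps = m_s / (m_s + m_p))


eps = 3270 / (3270 + 24644) = 0.1171

0.1171


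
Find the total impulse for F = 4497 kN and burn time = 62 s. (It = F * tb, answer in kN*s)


It = 4497 * 62 = 278814 kN*s

278814 kN*s


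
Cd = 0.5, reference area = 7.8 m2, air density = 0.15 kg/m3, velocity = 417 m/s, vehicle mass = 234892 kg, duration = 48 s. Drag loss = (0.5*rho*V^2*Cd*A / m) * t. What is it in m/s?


D = 0.5 * 0.15 * 417^2 * 0.5 * 7.8 = 50862.53 N
a = 50862.53 / 234892 = 0.2165 m/s2
dV = 0.2165 * 48 = 10.4 m/s

10.4 m/s


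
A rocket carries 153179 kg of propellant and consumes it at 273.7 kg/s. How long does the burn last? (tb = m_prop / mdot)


tb = 153179 / 273.7 = 559.7 s

559.7 s


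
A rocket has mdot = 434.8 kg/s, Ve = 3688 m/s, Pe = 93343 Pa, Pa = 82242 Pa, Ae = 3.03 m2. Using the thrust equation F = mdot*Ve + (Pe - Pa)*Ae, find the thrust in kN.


F = 434.8 * 3688 + (93343 - 82242) * 3.03 = 1.6372e+06 N = 1637.2 kN

1637.2 kN


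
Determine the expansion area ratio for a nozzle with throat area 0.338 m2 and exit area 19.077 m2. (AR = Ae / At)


AR = 19.077 / 0.338 = 56.4

56.4


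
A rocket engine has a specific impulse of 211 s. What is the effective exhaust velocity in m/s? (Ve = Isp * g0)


Ve = Isp * g0 = 211 * 9.81 = 2069.9 m/s

2069.9 m/s


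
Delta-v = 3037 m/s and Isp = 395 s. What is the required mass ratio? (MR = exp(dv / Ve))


Ve = 395 * 9.81 = 3874.95 m/s
MR = exp(3037 / 3874.95) = 2.19

2.19


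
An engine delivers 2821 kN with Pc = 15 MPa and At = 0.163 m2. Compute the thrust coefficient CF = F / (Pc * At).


CF = 2821000 / (15e6 * 0.163) = 1.15

1.15


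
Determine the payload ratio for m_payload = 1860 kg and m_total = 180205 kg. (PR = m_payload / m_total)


PR = 1860 / 180205 = 0.0103

0.0103


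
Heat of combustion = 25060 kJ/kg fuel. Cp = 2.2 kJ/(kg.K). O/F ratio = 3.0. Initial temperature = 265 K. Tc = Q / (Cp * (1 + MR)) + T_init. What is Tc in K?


Tc = 25060 / (2.2 * (1 + 3.0)) + 265 = 3113 K

3113 K


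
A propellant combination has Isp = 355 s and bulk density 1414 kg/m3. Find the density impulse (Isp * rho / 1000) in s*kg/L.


rho*Isp = 355 * 1414 / 1000 = 502 s*kg/L

502 s*kg/L


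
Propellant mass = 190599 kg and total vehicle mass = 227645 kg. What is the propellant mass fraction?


PMF = 190599 / 227645 = 0.837

0.837


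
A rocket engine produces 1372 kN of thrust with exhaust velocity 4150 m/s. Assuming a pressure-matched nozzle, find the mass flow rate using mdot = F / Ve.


mdot = F / Ve = 1372000 / 4150 = 330.6 kg/s

330.6 kg/s


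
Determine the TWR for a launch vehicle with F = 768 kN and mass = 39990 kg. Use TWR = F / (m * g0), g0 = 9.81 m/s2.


TWR = 768000 / (39990 * 9.81) = 1.96

1.96


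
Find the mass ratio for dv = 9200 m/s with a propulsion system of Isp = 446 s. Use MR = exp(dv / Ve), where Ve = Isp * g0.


Ve = 446 * 9.81 = 4375.26 m/s
MR = exp(9200 / 4375.26) = 8.189

8.189


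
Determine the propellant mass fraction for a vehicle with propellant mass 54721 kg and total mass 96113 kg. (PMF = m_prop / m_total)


PMF = 54721 / 96113 = 0.569

0.569


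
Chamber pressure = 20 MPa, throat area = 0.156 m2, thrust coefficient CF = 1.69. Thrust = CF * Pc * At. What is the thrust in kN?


F = 1.69 * 20e6 * 0.156 = 5.2728e+06 N = 5272.8 kN

5272.8 kN


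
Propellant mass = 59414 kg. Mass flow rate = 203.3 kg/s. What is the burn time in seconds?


tb = 59414 / 203.3 = 292.2 s

292.2 s


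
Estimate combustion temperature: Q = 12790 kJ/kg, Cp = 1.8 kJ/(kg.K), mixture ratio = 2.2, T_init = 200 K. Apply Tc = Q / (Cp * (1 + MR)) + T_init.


Tc = 12790 / (1.8 * (1 + 2.2)) + 200 = 2420 K

2420 K


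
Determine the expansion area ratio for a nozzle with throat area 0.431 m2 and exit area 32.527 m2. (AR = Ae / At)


AR = 32.527 / 0.431 = 75.5

75.5


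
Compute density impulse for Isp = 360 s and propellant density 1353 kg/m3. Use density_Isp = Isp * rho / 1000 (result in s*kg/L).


rho*Isp = 360 * 1353 / 1000 = 487 s*kg/L

487 s*kg/L


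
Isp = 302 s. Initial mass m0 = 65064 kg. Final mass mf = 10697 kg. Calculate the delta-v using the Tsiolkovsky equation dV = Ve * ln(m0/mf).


Ve = 302 * 9.81 = 2962.62 m/s
dV = 2962.62 * ln(65064/10697) = 5349 m/s

5349 m/s


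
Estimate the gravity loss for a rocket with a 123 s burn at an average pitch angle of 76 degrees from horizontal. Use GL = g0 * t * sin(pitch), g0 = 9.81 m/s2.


GL = 9.81 * 123 * sin(76 deg) = 1171 m/s

1171 m/s


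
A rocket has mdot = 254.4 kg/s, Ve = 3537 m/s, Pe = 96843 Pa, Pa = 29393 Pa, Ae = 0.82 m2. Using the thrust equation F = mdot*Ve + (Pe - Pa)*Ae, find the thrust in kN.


F = 254.4 * 3537 + (96843 - 29393) * 0.82 = 955122.0 N = 955.1 kN

955.1 kN


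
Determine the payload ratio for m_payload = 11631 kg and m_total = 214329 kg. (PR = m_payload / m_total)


PR = 11631 / 214329 = 0.0543

0.0543


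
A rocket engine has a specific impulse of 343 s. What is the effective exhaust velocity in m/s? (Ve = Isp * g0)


Ve = Isp * g0 = 343 * 9.81 = 3364.8 m/s

3364.8 m/s


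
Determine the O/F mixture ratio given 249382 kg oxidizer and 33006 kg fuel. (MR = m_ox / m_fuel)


MR = 249382 / 33006 = 7.56

7.56


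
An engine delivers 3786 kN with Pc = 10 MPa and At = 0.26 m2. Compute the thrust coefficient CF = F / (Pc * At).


CF = 3786000 / (10e6 * 0.26) = 1.46

1.46


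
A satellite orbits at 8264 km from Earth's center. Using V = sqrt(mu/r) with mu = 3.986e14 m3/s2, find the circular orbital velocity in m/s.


V = sqrt(3.986e14 / 8264000) = 6945 m/s

6945 m/s


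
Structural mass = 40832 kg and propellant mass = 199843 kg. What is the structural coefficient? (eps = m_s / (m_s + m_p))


eps = 40832 / (40832 + 199843) = 0.1697

0.1697


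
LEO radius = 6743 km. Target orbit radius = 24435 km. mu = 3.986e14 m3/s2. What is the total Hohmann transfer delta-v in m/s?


V1 = sqrt(mu/r1) = 7688.51 m/s
dV1 = V1*(sqrt(2*r2/(r1+r2)) - 1) = 1937.34 m/s
V2 = sqrt(mu/r2) = 4038.89 m/s
dV2 = V2*(1 - sqrt(2*r1/(r1+r2))) = 1382.58 m/s
Total dV = 3320 m/s

3320 m/s


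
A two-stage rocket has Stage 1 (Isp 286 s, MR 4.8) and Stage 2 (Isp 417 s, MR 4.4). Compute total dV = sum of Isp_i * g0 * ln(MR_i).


dV1 = 286 * 9.81 * ln(4.8) = 4401.0 m/s
dV2 = 417 * 9.81 * ln(4.4) = 6060.9 m/s
Total dV = 4401.0 + 6060.9 = 10461.9 m/s ~ 10462 m/s

10462 m/s


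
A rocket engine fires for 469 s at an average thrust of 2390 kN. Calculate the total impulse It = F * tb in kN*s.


It = 2390 * 469 = 1120910 kN*s

1120910 kN*s


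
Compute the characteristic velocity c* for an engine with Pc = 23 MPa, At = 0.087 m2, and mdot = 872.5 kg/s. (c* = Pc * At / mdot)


c* = 23e6 * 0.087 / 872.5 = 2293 m/s

2293 m/s


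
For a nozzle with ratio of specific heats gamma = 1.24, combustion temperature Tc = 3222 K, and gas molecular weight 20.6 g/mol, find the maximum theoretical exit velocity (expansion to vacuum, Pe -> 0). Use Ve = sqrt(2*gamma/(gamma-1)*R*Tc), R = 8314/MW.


R = 8314 / 20.6 = 403.59 J/(kg.K)
Ve = sqrt(2 * 1.24 / (1.24 - 1) * 403.59 * 3222) = 3666 m/s

3666 m/s


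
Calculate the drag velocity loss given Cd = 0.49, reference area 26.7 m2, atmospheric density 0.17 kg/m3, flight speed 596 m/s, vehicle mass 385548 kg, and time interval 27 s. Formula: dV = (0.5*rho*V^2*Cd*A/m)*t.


D = 0.5 * 0.17 * 596^2 * 0.49 * 26.7 = 395019.73 N
a = 395019.73 / 385548 = 1.0246 m/s2
dV = 1.0246 * 27 = 27.7 m/s

27.7 m/s


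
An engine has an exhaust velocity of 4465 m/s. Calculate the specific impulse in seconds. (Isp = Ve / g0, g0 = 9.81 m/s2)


Isp = Ve / g0 = 4465 / 9.81 = 455.1 s

455.1 s


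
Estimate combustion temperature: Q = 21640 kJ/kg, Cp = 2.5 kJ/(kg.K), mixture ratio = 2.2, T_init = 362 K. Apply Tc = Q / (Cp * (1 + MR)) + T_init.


Tc = 21640 / (2.5 * (1 + 2.2)) + 362 = 3067 K

3067 K


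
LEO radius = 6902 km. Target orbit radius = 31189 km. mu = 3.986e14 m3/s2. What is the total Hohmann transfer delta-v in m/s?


V1 = sqrt(mu/r1) = 7599.43 m/s
dV1 = V1*(sqrt(2*r2/(r1+r2)) - 1) = 2125.48 m/s
V2 = sqrt(mu/r2) = 3574.93 m/s
dV2 = V2*(1 - sqrt(2*r1/(r1+r2))) = 1422.85 m/s
Total dV = 3548 m/s

3548 m/s


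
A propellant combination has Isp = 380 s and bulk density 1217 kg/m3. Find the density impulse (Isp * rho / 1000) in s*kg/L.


rho*Isp = 380 * 1217 / 1000 = 462 s*kg/L

462 s*kg/L


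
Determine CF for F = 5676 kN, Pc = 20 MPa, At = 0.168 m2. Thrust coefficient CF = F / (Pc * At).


CF = 5676000 / (20e6 * 0.168) = 1.69

1.69


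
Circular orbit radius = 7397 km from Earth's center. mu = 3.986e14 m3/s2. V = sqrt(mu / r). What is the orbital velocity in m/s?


V = sqrt(3.986e14 / 7397000) = 7341 m/s

7341 m/s


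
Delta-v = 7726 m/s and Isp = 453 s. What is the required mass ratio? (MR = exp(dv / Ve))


Ve = 453 * 9.81 = 4443.93 m/s
MR = exp(7726 / 4443.93) = 5.689

5.689


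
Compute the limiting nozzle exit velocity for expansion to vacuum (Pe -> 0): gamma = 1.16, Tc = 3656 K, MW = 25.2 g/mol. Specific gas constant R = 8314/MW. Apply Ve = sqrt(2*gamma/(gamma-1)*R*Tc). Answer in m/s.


R = 8314 / 25.2 = 329.92 J/(kg.K)
Ve = sqrt(2 * 1.16 / (1.16 - 1) * 329.92 * 3656) = 4182 m/s

4182 m/s


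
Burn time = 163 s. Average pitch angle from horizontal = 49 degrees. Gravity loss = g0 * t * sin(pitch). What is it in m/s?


GL = 9.81 * 163 * sin(49 deg) = 1207 m/s

1207 m/s


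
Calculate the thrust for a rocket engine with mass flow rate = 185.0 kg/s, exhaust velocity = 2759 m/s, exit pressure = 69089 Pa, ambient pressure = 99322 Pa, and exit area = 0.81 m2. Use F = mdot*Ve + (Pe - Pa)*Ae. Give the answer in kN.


F = 185.0 * 2759 + (69089 - 99322) * 0.81 = 485926.0 N = 485.9 kN

485.9 kN


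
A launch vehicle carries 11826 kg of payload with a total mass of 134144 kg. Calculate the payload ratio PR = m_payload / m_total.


PR = 11826 / 134144 = 0.0882

0.0882


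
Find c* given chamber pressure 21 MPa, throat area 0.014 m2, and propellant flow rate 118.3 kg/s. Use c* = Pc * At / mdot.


c* = 21e6 * 0.014 / 118.3 = 2485 m/s

2485 m/s


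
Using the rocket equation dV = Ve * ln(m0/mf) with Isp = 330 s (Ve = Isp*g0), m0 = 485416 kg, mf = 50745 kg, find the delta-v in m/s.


Ve = 330 * 9.81 = 3237.3 m/s
dV = 3237.3 * ln(485416/50745) = 7310 m/s

7310 m/s


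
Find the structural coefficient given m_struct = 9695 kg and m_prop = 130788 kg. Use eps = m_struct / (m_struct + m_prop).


eps = 9695 / (9695 + 130788) = 0.069

0.069


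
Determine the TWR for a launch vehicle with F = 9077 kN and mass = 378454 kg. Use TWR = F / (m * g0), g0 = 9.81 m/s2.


TWR = 9077000 / (378454 * 9.81) = 2.44

2.44


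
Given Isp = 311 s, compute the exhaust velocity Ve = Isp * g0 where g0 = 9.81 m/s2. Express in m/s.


Ve = Isp * g0 = 311 * 9.81 = 3050.9 m/s

3050.9 m/s


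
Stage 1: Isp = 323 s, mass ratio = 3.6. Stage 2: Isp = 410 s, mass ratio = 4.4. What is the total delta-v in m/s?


dV1 = 323 * 9.81 * ln(3.6) = 4058.8 m/s
dV2 = 410 * 9.81 * ln(4.4) = 5959.2 m/s
Total dV = 4058.8 + 5959.2 = 10018.0 m/s ~ 10018 m/s

10018 m/s


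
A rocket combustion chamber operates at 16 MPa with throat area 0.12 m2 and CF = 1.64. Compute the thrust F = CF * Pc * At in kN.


F = 1.64 * 16e6 * 0.12 = 3.1488e+06 N = 3148.8 kN

3148.8 kN


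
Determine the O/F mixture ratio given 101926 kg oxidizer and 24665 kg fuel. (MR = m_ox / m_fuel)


MR = 101926 / 24665 = 4.13

4.13


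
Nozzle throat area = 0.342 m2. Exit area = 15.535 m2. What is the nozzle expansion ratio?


AR = 15.535 / 0.342 = 45.4

45.4


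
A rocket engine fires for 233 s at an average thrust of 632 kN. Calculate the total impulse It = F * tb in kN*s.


It = 632 * 233 = 147256 kN*s

147256 kN*s


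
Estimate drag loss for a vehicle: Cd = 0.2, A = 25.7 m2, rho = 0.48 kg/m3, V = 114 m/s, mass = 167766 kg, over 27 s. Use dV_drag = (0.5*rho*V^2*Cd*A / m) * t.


D = 0.5 * 0.48 * 114^2 * 0.2 * 25.7 = 16031.87 N
a = 16031.87 / 167766 = 0.0956 m/s2
dV = 0.0956 * 27 = 2.6 m/s

2.6 m/s


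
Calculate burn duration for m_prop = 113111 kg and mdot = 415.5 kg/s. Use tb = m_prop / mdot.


tb = 113111 / 415.5 = 272.2 s

272.2 s


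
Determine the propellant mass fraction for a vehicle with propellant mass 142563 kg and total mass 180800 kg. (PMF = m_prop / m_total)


PMF = 142563 / 180800 = 0.789

0.789


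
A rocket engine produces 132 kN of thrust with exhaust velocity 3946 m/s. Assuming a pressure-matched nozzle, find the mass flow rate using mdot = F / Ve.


mdot = F / Ve = 132000 / 3946 = 33.5 kg/s

33.5 kg/s


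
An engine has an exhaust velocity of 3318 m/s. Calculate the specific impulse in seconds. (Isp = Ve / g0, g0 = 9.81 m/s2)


Isp = Ve / g0 = 3318 / 9.81 = 338.2 s

338.2 s


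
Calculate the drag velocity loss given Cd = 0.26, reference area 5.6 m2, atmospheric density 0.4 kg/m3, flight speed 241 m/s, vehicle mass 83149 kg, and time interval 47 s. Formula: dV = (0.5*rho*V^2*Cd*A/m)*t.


D = 0.5 * 0.4 * 241^2 * 0.26 * 5.6 = 16913.19 N
a = 16913.19 / 83149 = 0.2034 m/s2
dV = 0.2034 * 47 = 9.6 m/s

9.6 m/s


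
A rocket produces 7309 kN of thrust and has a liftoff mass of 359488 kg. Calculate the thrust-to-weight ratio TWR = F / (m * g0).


TWR = 7309000 / (359488 * 9.81) = 2.07

2.07


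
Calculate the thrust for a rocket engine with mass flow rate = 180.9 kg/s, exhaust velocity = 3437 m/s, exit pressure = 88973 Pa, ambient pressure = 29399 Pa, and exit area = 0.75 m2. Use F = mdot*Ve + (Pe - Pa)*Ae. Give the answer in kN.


F = 180.9 * 3437 + (88973 - 29399) * 0.75 = 666434.0 N = 666.4 kN

666.4 kN
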